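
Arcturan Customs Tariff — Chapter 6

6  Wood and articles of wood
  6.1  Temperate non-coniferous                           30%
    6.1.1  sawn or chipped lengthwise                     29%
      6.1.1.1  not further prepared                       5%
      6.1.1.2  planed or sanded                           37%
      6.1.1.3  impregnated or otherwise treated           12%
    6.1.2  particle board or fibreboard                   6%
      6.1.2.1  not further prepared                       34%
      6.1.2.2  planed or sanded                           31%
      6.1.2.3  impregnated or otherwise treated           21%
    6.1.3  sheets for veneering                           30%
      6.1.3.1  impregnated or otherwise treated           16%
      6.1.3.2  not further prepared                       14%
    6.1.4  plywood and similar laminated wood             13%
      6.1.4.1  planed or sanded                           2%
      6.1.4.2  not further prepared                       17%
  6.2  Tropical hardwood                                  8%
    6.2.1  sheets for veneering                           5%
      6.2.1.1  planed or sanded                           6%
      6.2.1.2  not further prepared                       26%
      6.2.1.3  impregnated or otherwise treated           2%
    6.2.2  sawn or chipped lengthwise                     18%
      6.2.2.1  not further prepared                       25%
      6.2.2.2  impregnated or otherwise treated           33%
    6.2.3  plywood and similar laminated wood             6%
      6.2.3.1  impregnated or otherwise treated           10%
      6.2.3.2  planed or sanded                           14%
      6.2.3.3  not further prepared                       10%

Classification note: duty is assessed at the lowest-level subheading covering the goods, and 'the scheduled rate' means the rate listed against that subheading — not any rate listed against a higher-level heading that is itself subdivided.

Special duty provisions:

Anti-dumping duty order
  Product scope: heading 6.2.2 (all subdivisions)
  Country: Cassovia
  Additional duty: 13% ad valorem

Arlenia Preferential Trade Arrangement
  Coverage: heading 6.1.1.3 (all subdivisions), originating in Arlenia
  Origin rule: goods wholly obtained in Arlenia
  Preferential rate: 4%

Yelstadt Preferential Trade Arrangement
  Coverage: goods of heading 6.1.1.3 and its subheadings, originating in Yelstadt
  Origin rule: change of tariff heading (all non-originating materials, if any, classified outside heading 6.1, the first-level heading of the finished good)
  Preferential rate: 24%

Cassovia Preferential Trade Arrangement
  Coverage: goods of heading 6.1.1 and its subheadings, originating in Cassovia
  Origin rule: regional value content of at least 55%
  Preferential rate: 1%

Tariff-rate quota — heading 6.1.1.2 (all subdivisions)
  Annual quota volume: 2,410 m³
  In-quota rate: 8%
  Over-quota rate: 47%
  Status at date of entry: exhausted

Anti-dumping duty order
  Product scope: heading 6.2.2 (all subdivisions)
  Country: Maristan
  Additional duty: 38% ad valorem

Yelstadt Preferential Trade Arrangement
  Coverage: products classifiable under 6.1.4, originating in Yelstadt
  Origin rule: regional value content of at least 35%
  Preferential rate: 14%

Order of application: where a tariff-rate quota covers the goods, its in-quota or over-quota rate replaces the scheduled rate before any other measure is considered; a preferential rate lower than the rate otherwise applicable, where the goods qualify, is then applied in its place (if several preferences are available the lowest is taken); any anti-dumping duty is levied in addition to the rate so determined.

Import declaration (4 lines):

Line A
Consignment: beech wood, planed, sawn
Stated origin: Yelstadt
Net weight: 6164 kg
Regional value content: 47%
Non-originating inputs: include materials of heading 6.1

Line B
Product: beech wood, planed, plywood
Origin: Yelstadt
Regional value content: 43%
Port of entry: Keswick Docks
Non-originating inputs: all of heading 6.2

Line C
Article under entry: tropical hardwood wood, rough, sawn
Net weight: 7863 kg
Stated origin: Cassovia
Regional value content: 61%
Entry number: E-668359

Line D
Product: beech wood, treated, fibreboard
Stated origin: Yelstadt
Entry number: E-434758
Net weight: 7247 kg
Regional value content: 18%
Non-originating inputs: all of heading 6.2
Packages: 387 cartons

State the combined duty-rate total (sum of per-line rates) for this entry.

Line A: beech → 6.1; sawn → 6.1.1; planed → 6.1.1.2. Scheduled 37%. quota on 6.1.1.2 exhausted → over-quota 47%; Yelstadt agreement on 6.1.1.3: 6.1.1.2 not covered; Yelstadt agreement on 6.1.4: 6.1.1.2 not covered. → 47%.
Line B: beech → 6.1; plywood → 6.1.4; planed → 6.1.4.1. Scheduled 2%. Yelstadt agreement on 6.1.1.3: 6.1.4.1 not covered; Yelstadt agreement on 6.1.4: RVC ≥ 35% → 14% available; preference 14% not lower than 2% → no reduction. → 2%.
Line C: tropical hardwood → 6.2; sawn → 6.2.2; rough → 6.2.2.1. Scheduled 25%. Cassovia agreement on 6.1.1: 6.2.2.1 not covered; anti-dumping (Cassovia, 6.2.2): +13%; total 25% + 13% = 38%. → 38%.
Line D: beech → 6.1; fibreboard → 6.1.2; treated → 6.1.2.3. Scheduled 21%. Yelstadt agreement on 6.1.1.3: 6.1.2.3 not covered; Yelstadt agreement on 6.1.4: 6.1.2.3 not covered. → 21%.
Sum: 47% + 2% + 38% + 21% = 108%.

108%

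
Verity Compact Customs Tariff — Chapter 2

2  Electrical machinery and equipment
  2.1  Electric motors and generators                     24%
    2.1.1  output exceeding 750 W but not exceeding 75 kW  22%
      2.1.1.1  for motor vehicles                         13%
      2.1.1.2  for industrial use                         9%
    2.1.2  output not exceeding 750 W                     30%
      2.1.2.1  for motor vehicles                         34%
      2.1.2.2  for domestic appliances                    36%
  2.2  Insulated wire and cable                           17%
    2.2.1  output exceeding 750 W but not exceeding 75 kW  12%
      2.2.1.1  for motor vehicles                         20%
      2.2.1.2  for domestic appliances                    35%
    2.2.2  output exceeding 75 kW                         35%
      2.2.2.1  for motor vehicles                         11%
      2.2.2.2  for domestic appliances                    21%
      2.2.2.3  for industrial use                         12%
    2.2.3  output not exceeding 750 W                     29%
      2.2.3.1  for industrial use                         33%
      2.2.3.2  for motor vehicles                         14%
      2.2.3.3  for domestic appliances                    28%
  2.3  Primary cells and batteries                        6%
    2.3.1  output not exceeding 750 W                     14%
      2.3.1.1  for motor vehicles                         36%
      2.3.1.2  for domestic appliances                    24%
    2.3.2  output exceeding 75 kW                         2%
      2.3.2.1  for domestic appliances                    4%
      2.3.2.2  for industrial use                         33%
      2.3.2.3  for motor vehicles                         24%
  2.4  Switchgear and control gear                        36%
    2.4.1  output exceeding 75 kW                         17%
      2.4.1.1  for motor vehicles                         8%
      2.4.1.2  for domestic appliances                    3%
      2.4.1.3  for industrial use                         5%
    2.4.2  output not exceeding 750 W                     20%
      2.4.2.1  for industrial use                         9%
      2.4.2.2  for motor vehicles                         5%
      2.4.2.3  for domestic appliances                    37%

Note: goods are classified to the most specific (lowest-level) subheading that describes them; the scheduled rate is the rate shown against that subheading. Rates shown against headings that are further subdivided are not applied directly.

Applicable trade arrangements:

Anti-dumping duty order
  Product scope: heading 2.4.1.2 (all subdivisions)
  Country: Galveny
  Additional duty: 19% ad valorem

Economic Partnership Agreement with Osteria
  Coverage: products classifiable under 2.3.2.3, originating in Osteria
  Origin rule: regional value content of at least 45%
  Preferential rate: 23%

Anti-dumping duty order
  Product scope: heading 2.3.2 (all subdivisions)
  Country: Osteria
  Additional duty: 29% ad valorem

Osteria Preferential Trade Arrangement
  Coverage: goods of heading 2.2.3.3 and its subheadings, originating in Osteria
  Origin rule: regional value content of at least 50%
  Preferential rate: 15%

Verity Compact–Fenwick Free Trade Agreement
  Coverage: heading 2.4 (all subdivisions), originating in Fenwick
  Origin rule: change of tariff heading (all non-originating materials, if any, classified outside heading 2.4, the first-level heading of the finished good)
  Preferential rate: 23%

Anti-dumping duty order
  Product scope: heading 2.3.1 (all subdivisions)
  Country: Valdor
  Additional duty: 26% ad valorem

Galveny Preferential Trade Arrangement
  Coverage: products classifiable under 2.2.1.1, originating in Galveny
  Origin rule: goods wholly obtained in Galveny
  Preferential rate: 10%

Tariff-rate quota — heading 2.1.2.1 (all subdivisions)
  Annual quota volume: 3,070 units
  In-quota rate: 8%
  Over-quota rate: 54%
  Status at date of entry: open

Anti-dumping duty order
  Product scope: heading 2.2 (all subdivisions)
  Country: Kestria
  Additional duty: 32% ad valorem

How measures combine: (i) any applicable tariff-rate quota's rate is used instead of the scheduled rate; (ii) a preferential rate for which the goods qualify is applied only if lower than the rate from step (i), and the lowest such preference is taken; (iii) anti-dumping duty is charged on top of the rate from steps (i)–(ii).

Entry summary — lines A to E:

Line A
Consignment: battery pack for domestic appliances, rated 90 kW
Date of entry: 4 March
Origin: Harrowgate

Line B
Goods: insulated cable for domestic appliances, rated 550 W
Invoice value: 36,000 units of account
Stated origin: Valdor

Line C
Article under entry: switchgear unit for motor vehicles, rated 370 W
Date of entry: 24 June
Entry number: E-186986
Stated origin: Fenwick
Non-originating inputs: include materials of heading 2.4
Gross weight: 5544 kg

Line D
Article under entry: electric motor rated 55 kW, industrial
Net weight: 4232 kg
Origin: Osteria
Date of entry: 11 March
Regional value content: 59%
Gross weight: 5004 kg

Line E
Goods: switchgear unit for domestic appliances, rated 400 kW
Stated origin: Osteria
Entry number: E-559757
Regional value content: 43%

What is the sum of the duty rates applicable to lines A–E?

Line A: battery pack → 2.3; rated 90 kW → 2.3.2; for domestic appliances → 2.3.2.1. Scheduled 4%. No special measure applies. → 4%.
Line B: insulated cable → 2.2; rated 550 W → 2.2.3; for domestic appliances → 2.2.3.3. Scheduled 28%. No special measure applies. → 28%.
Line C: switchgear unit → 2.4; rated 370 W → 2.4.2; for motor vehicles → 2.4.2.2. Scheduled 5%. Fenwick agreement on 2.4: CTH not met. → 5%.
Line D: electric motor → 2.1; rated 55 kW → 2.1.1; industrial → 2.1.1.2. Scheduled 9%. Osteria agreement on 2.3.2.3: 2.1.1.2 not covered; Osteria agreement on 2.2.3.3: 2.1.1.2 not covered. → 9%.
Line E: switchgear unit → 2.4; rated 400 kW → 2.4.1; for domestic appliances → 2.4.1.2. Scheduled 3%. Osteria agreement on 2.3.2.3: 2.4.1.2 not covered; Osteria agreement on 2.2.3.3: 2.4.1.2 not covered. → 3%.
Sum: 4% + 28% + 5% + 9% + 3% = 49%.

49%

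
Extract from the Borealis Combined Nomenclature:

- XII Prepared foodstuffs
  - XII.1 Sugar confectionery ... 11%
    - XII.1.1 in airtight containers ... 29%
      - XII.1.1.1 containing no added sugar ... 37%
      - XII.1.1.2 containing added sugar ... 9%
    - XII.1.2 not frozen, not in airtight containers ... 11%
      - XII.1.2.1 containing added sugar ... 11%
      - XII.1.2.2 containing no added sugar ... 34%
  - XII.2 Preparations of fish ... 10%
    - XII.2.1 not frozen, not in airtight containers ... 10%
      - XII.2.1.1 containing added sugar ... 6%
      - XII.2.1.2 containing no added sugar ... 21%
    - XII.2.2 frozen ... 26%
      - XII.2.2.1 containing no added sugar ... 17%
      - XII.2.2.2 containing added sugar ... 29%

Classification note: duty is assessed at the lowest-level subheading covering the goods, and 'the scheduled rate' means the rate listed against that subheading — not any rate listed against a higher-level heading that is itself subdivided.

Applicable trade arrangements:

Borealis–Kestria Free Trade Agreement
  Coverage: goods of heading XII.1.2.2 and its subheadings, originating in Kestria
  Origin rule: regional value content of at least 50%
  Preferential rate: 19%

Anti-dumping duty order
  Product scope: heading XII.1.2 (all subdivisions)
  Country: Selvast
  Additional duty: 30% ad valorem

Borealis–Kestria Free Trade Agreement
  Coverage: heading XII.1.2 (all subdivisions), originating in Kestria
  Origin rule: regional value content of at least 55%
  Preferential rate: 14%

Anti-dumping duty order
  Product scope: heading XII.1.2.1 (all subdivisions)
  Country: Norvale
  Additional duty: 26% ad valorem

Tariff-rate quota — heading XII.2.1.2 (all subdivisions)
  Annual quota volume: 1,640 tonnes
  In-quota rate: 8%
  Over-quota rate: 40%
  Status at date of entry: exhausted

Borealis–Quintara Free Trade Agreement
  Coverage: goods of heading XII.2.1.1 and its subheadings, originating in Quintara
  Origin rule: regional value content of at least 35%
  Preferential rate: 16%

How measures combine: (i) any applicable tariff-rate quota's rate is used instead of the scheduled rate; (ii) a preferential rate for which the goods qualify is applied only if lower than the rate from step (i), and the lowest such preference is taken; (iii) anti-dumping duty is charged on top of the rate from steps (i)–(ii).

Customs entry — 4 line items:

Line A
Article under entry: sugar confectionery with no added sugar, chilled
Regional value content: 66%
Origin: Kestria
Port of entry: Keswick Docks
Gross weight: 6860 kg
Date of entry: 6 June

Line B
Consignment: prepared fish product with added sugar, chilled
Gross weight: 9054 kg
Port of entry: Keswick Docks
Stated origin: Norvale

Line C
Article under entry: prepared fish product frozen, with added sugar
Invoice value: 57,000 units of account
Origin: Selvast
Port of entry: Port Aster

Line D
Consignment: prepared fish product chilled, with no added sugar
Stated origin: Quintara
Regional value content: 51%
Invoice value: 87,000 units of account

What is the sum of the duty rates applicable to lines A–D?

89%

Line A: sugar confectionery → XII.1; chilled → XII.1.2; with no added sugar → XII.1.2.2. Scheduled 34%. Kestria agreement on XII.1.2.2: RVC ≥ 50% → 19% available; Kestria agreement on XII.1.2: RVC ≥ 55% → 14% available; preferential 14%. → 14%.
Line B: prepared fish product → XII.2; chilled → XII.2.1; with added sugar → XII.2.1.1. Scheduled 6%. No special measure applies. → 6%.
Line C: prepared fish product → XII.2; frozen → XII.2.2; with added sugar → XII.2.2.2. Scheduled 29%. No special measure applies. → 29%.
Line D: prepared fish product → XII.2; chilled → XII.2.1; with no added sugar → XII.2.1.2. Scheduled 21%. quota on XII.2.1.2 exhausted → over-quota 40%; Quintara agreement on XII.2.1.1: XII.2.1.2 not covered. → 40%.
Sum: 14% + 6% + 29% + 40% = 89%.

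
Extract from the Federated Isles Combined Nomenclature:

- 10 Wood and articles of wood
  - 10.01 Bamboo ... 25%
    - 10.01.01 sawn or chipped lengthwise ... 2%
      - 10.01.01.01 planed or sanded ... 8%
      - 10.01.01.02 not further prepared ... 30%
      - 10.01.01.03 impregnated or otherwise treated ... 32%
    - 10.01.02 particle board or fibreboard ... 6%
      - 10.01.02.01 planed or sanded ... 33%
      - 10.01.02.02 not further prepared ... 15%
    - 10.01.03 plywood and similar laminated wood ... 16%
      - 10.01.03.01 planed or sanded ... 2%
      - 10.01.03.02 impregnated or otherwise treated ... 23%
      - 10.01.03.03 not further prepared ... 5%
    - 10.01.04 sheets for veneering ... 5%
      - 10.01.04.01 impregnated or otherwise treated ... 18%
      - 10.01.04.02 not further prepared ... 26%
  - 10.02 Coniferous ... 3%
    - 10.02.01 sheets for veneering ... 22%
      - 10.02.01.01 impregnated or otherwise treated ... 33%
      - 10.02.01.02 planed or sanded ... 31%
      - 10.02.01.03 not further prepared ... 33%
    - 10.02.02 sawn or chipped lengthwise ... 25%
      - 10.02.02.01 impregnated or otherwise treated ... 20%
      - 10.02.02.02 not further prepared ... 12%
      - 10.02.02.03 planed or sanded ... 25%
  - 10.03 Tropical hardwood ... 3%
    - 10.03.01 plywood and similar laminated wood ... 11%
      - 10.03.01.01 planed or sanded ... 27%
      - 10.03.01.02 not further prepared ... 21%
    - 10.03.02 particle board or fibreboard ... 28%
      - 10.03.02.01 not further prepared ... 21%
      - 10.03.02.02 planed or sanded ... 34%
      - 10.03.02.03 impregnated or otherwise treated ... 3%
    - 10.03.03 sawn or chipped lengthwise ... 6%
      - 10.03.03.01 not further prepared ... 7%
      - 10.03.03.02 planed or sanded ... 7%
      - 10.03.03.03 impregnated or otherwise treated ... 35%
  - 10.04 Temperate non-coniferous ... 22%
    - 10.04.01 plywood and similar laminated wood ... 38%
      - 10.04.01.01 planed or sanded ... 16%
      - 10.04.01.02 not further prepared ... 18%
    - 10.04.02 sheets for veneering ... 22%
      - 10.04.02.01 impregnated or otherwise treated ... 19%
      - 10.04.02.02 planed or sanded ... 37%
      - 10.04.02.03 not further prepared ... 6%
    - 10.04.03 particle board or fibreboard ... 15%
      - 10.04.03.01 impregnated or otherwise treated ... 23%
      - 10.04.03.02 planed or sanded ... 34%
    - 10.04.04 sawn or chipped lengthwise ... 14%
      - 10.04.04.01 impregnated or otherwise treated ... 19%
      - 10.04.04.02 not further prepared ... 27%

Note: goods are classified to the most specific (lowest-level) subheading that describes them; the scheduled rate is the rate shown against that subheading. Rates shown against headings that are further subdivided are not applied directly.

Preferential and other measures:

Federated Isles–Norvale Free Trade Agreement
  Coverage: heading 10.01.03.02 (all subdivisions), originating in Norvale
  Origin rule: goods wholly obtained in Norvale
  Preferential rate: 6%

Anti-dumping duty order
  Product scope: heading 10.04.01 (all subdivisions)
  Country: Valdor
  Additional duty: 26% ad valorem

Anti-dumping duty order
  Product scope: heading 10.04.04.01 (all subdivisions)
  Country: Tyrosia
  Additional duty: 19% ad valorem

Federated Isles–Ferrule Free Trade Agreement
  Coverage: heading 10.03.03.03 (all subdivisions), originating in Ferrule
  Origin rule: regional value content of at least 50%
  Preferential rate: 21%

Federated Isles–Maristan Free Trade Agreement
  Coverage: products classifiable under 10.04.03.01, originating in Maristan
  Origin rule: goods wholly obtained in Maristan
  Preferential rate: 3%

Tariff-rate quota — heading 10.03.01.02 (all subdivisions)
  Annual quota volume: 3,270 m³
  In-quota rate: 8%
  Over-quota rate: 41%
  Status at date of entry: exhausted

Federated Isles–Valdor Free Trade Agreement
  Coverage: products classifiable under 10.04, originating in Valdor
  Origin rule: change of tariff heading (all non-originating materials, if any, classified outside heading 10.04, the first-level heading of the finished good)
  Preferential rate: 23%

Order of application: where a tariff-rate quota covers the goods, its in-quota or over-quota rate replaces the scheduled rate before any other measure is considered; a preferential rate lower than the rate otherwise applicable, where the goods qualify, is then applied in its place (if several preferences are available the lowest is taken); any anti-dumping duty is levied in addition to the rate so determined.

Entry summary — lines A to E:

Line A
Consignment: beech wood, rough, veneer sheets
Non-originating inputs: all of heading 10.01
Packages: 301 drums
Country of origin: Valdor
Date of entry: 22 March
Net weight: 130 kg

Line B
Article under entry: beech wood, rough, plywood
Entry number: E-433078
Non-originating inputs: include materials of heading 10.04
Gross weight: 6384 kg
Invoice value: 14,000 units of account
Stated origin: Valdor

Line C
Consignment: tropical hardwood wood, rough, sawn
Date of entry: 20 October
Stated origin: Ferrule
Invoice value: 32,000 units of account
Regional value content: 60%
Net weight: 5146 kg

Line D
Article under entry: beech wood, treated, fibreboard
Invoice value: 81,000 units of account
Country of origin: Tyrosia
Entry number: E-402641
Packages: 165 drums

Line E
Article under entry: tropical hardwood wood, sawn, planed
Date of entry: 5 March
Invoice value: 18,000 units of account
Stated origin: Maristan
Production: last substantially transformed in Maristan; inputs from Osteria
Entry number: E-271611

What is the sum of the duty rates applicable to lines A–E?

87%

Line A: beech → 10.04; veneer sheets → 10.04.02; rough → 10.04.02.03. Scheduled 6%. Valdor agreement on 10.04: CTH met → 23% available; preference 23% not lower than 6% → no reduction. → 6%.
Line B: beech → 10.04; plywood → 10.04.01; rough → 10.04.01.02. Scheduled 18%. Valdor agreement on 10.04: CTH not met; anti-dumping (Valdor, 10.04.01): +26%; total 18% + 26% = 44%. → 44%.
Line C: tropical hardwood → 10.03; sawn → 10.03.03; rough → 10.03.03.01. Scheduled 7%. Ferrule agreement on 10.03.03.03: 10.03.03.01 not covered. → 7%.
Line D: beech → 10.04; fibreboard → 10.04.03; treated → 10.04.03.01. Scheduled 23%. No special measure applies. → 23%.
Line E: tropical hardwood → 10.03; sawn → 10.03.03; planed → 10.03.03.02. Scheduled 7%. Maristan agreement on 10.04.03.01: 10.03.03.02 not covered. → 7%.
Sum: 6% + 44% + 7% + 23% + 7% = 87%.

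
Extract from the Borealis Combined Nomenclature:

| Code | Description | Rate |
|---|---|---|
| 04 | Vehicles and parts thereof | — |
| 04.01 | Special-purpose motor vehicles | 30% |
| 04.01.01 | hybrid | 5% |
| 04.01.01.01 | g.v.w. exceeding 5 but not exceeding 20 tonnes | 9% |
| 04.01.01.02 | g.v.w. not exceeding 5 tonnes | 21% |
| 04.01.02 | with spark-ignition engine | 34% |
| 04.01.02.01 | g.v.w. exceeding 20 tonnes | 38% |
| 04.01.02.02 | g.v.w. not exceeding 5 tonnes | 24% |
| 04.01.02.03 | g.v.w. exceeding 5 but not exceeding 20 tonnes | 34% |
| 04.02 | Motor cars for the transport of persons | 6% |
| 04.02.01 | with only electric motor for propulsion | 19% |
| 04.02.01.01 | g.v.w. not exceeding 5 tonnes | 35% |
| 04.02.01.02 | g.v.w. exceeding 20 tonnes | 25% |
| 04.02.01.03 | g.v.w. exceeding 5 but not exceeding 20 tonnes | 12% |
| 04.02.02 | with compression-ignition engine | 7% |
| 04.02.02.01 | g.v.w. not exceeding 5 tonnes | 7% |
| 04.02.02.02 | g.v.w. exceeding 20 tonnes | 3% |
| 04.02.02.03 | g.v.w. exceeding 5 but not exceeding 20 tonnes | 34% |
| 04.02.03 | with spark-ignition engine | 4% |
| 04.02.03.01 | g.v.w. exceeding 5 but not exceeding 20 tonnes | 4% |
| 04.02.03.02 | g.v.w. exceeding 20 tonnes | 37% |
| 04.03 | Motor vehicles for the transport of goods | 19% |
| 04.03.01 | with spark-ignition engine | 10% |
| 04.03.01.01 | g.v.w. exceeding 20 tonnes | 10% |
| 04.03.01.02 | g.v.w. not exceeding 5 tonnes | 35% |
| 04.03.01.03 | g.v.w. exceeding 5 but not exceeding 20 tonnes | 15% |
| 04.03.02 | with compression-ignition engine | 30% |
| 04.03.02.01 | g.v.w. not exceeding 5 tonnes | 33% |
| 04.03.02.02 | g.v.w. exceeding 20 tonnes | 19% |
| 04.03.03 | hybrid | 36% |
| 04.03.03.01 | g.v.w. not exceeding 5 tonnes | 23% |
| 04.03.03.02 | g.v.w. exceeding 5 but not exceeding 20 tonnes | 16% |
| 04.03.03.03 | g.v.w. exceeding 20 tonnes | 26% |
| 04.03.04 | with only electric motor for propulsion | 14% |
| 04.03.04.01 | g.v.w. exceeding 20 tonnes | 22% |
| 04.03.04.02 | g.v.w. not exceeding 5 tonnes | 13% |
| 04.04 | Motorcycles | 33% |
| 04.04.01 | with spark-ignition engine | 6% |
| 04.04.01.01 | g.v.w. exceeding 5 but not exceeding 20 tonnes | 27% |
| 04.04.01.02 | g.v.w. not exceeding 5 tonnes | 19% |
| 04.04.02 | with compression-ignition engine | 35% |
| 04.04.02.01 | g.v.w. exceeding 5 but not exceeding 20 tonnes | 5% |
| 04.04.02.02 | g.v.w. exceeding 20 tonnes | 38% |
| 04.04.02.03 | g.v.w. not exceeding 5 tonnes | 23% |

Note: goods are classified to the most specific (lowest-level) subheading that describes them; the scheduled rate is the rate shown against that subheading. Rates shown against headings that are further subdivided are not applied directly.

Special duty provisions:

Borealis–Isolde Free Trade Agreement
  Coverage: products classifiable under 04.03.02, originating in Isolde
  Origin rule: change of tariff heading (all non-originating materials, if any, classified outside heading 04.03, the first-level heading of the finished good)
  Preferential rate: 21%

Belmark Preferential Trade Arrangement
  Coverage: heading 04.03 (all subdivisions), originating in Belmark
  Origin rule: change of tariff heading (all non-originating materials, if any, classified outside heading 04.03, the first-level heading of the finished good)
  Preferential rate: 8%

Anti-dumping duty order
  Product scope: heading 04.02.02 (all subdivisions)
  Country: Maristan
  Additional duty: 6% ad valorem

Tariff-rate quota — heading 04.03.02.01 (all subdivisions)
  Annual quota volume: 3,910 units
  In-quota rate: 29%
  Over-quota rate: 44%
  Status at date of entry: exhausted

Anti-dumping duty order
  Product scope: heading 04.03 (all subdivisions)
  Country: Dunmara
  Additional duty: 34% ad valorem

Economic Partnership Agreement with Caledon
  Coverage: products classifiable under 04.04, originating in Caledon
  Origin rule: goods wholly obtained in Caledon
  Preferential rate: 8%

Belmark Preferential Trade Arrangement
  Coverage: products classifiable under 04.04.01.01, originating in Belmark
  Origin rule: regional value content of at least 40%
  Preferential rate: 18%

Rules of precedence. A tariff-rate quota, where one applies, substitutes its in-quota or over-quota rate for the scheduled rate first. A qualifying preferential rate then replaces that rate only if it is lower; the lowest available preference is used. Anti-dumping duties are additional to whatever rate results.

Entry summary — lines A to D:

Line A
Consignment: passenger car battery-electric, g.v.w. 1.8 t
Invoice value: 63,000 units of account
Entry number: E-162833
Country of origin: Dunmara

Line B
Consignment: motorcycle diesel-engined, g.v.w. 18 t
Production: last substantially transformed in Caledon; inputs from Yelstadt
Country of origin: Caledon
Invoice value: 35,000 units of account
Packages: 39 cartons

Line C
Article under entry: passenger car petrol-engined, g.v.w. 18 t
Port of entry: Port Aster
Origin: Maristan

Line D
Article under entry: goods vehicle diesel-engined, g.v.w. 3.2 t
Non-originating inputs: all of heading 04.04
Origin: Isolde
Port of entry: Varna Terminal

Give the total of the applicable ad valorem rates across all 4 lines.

65%

Line A: passenger car → 04.02; battery-electric → 04.02.01; g.v.w. 1.8 t → 04.02.01.01. Scheduled 35%. No special measure applies. → 35%.
Line B: motorcycle → 04.04; diesel-engined → 04.04.02; g.v.w. 18 t → 04.04.02.01. Scheduled 5%. Caledon agreement on 04.04: not wholly obtained. → 5%.
Line C: passenger car → 04.02; petrol-engined → 04.02.03; g.v.w. 18 t → 04.02.03.01. Scheduled 4%. No special measure applies. → 4%.
Line D: goods vehicle → 04.03; diesel-engined → 04.03.02; g.v.w. 3.2 t → 04.03.02.01. Scheduled 33%. quota on 04.03.02.01 exhausted → over-quota 44%; Isolde agreement on 04.03.02: CTH met → 21% available; preferential 21%. → 21%.
Sum: 35% + 5% + 4% + 21% = 65%.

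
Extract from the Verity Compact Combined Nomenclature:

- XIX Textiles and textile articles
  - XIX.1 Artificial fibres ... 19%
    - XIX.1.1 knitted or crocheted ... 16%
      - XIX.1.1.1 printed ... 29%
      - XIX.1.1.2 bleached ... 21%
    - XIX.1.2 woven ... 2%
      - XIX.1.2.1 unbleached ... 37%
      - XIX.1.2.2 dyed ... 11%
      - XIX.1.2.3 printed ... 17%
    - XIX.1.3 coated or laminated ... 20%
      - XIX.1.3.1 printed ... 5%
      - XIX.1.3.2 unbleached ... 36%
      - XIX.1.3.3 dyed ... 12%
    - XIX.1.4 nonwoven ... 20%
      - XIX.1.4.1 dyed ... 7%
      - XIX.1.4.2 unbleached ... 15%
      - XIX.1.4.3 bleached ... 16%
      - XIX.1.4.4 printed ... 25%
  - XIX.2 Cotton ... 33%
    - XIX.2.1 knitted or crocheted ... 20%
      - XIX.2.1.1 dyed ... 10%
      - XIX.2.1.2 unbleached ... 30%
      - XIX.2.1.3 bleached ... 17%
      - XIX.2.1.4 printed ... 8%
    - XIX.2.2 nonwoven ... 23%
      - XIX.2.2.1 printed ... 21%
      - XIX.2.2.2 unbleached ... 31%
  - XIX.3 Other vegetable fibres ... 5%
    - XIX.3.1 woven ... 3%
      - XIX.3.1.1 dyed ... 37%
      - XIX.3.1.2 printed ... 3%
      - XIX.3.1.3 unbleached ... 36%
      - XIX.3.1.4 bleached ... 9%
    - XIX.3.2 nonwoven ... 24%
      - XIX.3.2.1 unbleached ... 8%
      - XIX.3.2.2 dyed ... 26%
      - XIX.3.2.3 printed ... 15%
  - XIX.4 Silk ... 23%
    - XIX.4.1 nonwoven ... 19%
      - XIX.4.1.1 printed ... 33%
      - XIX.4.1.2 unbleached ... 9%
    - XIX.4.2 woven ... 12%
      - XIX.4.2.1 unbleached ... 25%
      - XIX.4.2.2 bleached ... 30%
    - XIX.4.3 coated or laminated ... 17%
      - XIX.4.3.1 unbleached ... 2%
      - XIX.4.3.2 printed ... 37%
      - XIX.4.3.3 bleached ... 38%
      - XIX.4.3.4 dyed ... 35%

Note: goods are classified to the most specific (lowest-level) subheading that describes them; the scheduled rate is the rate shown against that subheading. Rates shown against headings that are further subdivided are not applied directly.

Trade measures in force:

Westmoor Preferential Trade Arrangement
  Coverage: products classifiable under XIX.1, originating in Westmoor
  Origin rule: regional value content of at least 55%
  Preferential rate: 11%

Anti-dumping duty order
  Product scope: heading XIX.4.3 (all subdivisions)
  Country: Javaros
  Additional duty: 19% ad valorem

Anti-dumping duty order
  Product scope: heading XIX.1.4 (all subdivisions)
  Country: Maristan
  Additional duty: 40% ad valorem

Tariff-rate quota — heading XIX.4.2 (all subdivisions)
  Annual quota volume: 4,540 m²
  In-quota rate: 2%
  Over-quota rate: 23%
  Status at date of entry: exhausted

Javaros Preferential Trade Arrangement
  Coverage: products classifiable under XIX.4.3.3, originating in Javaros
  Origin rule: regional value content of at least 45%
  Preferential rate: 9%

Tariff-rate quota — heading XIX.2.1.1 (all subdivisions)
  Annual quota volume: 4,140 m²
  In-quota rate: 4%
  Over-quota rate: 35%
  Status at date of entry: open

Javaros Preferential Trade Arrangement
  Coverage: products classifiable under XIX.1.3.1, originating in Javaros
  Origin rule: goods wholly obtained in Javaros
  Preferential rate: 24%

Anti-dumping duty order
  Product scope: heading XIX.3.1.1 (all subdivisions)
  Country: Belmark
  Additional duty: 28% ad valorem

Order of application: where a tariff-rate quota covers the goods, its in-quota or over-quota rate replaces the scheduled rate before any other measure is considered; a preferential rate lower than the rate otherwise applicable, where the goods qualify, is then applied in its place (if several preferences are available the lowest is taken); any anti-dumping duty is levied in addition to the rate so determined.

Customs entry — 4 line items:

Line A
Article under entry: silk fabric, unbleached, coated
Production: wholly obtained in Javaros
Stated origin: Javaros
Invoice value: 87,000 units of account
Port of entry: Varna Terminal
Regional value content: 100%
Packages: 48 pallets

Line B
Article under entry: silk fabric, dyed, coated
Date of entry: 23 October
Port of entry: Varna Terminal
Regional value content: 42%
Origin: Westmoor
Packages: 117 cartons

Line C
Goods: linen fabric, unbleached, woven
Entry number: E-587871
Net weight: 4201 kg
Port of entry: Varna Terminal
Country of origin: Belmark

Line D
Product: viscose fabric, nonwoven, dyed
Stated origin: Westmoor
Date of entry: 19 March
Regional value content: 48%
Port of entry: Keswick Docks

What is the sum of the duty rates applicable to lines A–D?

99%

Line A: silk → XIX.4; coated → XIX.4.3; unbleached → XIX.4.3.1. Scheduled 2%. Javaros agreement on XIX.4.3.3: XIX.4.3.1 not covered; Javaros agreement on XIX.1.3.1: XIX.4.3.1 not covered; anti-dumping (Javaros, XIX.4.3): +19%; total 2% + 19% = 21%. → 21%.
Line B: silk → XIX.4; coated → XIX.4.3; dyed → XIX.4.3.4. Scheduled 35%. Westmoor agreement on XIX.1: XIX.4.3.4 not covered. → 35%.
Line C: linen → XIX.3; woven → XIX.3.1; unbleached → XIX.3.1.3. Scheduled 36%. No special measure applies. → 36%.
Line D: viscose → XIX.1; nonwoven → XIX.1.4; dyed → XIX.1.4.1. Scheduled 7%. Westmoor agreement on XIX.1: RVC < 55%. → 7%.
Sum: 21% + 35% + 36% + 7% = 99%.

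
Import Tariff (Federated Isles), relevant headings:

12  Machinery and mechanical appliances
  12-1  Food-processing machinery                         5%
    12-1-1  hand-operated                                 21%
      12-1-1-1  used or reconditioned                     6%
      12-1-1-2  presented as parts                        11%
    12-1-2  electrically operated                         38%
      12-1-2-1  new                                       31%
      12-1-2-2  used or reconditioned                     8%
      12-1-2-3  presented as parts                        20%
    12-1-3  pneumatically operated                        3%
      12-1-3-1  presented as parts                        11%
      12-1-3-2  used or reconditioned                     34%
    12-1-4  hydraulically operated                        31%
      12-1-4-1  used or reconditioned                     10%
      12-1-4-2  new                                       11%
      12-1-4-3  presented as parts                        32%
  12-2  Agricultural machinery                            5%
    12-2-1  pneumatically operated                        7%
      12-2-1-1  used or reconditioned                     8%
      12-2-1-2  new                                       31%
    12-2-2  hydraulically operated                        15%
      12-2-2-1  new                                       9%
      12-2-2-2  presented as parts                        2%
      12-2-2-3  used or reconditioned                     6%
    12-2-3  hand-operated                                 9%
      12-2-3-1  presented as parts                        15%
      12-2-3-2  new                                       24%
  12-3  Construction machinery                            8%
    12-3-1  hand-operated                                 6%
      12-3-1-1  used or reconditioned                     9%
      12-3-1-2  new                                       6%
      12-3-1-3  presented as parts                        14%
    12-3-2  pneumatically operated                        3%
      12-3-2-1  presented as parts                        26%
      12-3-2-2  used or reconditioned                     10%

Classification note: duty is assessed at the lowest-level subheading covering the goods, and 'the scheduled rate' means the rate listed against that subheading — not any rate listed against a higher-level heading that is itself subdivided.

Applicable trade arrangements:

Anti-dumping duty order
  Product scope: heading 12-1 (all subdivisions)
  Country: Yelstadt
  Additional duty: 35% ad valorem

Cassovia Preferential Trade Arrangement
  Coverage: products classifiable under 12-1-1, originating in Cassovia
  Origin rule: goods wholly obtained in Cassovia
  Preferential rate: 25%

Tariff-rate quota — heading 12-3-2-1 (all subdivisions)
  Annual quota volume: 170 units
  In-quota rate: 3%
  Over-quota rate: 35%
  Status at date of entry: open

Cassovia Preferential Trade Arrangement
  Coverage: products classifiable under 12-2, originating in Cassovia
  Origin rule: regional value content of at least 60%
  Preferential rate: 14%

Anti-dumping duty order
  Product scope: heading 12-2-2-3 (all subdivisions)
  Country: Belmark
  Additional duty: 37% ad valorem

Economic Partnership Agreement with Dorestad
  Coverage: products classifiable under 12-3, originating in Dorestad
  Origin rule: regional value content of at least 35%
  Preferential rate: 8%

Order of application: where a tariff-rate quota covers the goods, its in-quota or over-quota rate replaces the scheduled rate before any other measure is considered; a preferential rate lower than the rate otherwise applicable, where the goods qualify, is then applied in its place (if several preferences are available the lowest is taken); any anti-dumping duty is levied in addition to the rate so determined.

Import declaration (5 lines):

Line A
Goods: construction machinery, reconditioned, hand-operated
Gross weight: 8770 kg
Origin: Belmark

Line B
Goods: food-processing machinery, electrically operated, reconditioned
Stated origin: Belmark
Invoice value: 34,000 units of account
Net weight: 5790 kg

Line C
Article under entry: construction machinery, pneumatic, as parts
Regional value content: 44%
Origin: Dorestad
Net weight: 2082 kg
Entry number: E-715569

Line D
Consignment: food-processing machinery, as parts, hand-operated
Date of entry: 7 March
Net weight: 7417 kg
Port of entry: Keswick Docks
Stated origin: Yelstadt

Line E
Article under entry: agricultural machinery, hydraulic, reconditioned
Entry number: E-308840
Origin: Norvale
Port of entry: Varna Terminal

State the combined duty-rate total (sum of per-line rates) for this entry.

Line A: construction → 12-3; hand-operated → 12-3-1; reconditioned → 12-3-1-1. Scheduled 9%. No special measure applies. → 9%.
Line B: food-processing → 12-1; electrically operated → 12-1-2; reconditioned → 12-1-2-2. Scheduled 8%. No special measure applies. → 8%.
Line C: construction → 12-3; pneumatic → 12-3-2; as parts → 12-3-2-1. Scheduled 26%. quota on 12-3-2-1 open → in-quota 3%; Dorestad agreement on 12-3: RVC ≥ 35% → 8% available; preference 8% not lower than 3% → no reduction. → 3%.
Line D: food-processing → 12-1; hand-operated → 12-1-1; as parts → 12-1-1-2. Scheduled 11%. anti-dumping (Yelstadt, 12-1): +35%; total 11% + 35% = 46%. → 46%.
Line E: agricultural → 12-2; hydraulic → 12-2-2; reconditioned → 12-2-2-3. Scheduled 6%. No special measure applies. → 6%.
Sum: 9% + 8% + 3% + 46% + 6% = 72%.

72%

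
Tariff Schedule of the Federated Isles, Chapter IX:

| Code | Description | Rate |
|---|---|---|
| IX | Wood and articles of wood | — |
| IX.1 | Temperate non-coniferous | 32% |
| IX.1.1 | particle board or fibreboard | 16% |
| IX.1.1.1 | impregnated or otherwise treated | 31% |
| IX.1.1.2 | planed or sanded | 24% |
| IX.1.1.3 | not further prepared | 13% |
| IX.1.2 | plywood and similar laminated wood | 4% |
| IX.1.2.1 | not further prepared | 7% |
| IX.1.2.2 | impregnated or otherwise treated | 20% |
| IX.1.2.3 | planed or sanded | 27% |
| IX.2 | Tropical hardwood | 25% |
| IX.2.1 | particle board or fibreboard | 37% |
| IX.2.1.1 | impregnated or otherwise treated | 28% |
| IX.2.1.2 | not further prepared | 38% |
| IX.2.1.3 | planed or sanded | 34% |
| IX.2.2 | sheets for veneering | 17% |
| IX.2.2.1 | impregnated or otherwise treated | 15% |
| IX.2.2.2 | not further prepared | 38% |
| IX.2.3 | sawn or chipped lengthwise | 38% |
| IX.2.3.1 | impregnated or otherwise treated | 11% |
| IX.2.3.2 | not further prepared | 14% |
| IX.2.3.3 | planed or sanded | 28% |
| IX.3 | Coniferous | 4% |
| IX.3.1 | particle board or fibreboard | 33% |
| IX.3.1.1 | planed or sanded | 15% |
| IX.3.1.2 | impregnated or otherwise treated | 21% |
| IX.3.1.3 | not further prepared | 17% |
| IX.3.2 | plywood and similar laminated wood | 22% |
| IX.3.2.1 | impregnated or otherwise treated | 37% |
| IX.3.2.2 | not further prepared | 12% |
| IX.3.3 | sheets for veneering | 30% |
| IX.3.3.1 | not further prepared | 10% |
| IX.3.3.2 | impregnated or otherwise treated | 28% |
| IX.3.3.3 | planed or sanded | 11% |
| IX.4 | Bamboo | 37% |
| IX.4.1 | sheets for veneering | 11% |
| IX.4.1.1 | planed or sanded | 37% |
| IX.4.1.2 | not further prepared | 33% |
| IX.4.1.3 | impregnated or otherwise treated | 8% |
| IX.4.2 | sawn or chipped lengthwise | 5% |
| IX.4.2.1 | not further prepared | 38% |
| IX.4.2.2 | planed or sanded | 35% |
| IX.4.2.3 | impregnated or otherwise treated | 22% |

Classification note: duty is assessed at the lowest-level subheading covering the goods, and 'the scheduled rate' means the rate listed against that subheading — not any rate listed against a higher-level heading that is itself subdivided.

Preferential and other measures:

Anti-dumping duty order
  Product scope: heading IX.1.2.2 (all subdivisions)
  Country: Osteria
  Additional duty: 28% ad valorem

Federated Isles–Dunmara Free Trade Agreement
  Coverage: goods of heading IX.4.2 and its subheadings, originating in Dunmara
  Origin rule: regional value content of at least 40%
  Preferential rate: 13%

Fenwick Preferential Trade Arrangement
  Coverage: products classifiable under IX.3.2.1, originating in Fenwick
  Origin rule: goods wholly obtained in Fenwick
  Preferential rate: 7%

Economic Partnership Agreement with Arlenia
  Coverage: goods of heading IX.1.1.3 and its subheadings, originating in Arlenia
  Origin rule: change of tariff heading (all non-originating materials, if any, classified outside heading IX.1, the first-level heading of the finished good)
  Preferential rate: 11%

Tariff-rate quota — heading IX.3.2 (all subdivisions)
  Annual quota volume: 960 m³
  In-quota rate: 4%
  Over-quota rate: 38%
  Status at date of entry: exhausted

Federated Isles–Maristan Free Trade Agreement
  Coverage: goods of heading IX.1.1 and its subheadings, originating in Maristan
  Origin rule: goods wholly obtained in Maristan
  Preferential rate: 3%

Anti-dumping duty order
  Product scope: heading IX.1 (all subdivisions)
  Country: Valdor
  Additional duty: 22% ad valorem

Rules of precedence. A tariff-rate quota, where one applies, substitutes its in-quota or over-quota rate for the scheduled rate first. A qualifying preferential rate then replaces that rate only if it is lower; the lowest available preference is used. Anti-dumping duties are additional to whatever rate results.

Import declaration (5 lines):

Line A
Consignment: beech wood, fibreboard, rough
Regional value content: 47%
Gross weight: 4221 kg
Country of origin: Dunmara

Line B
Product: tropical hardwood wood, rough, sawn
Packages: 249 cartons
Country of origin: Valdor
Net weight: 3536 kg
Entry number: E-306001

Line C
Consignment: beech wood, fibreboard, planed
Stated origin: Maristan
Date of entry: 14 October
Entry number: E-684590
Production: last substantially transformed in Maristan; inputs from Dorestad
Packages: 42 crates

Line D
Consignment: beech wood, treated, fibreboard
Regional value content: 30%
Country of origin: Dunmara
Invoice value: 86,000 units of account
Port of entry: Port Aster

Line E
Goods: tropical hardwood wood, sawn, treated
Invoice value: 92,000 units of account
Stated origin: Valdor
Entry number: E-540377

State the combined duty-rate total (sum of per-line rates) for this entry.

93%

Line A: beech → IX.1; fibreboard → IX.1.1; rough → IX.1.1.3. Scheduled 13%. Dunmara agreement on IX.4.2: IX.1.1.3 not covered. → 13%.
Line B: tropical hardwood → IX.2; sawn → IX.2.3; rough → IX.2.3.2. Scheduled 14%. No special measure applies. → 14%.
Line C: beech → IX.1; fibreboard → IX.1.1; planed → IX.1.1.2. Scheduled 24%. Maristan agreement on IX.1.1: not wholly obtained. → 24%.
Line D: beech → IX.1; fibreboard → IX.1.1; treated → IX.1.1.1. Scheduled 31%. Dunmara agreement on IX.4.2: IX.1.1.1 not covered. → 31%.
Line E: tropical hardwood → IX.2; sawn → IX.2.3; treated → IX.2.3.1. Scheduled 11%. No special measure applies. → 11%.
Sum: 13% + 14% + 24% + 31% + 11% = 93%.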